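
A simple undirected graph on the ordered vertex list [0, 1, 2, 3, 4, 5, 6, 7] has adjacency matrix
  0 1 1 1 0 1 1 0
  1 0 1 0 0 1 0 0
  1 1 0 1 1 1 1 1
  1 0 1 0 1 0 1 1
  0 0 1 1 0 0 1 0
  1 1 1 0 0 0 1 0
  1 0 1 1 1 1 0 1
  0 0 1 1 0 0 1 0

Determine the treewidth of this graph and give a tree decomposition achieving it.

Treewidth 3.
One such decomposition:
Bags: B1 = {0, 2, 3, 6}  B2 = {2, 3, 4, 6}  B3 = {0, 2, 5, 6}  B4 = {2, 3, 6, 7}  B5 = {0, 1, 2, 5}
Tree: B1–B2, B1–B3, B2–B4, B3–B5

Every bag has size at most 4, so the width is 4 − 1 = 3 and tw(G) ≤ 3. For the lower bound, the 4 vertices {0, 1, 2, 5} are pairwise adjacent, and any tree decomposition puts a clique entirely inside one bag — forcing width ≥ 3. Therefore the treewidth is 3.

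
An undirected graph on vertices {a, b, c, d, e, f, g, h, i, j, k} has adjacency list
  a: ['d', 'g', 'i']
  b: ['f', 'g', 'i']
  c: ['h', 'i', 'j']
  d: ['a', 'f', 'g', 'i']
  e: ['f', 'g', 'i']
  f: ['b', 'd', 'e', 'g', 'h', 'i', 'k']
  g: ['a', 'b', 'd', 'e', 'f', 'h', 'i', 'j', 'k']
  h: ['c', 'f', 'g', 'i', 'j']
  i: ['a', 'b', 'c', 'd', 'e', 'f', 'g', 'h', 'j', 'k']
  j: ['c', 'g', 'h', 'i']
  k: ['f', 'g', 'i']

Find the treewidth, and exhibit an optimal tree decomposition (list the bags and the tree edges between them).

Treewidth 3.
Bags: B1 = {f, g, h, i}  B2 = {f, g, i, k}  B3 = {b, f, g, i}  B4 = {g, h, i, j}  B5 = {d, f, g, i}  B6 = {a, d, g, i}  B7 = {e, f, g, i}  B8 = {c, h, i, j}
Tree: B1–B2, B1–B3, B1–B4, B1–B5, B5–B6, B5–B7, B4–B8

Each bag holds 4 vertices, so the decomposition has width 3, which upper-bounds the treewidth. Conversely, {a, d, g, i} is a clique of size 4, and the vertices of any clique must share a bag in every tree decomposition; so some bag has ≥ 4 vertices and tw(G) ≥ 3. Hence tw(G) = 3 exactly.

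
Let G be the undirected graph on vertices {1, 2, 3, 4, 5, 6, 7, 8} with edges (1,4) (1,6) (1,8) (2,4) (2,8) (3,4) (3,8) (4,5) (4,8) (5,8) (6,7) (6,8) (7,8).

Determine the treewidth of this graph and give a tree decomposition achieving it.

Treewidth 2.
Bags: B1 = {2, 4, 8}  B2 = {1, 4, 8}  B3 = {1, 6, 8}  B4 = {6, 7, 8}  B5 = {3, 4, 8}  B6 = {4, 5, 8}
Tree: B1–B2, B2–B3, B3–B4, B2–B5, B1–B6

Each bag holds 3 vertices, so the decomposition has width 2, which upper-bounds the treewidth. For the lower bound, the 3 vertices {1, 4, 8} are pairwise adjacent, and any tree decomposition puts a clique entirely inside one bag — forcing width ≥ 2. Combining the bounds, tw(G) = 2.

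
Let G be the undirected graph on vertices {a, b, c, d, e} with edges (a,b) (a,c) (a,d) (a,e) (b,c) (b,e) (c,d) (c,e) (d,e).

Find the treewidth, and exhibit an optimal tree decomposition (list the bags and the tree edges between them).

Every bag has size at most 4, so the width is 4 − 1 = 3 and tw(G) ≤ 3. On the other hand G contains the 4-clique {a, c, d, e}. A clique must lie in a single bag of any decomposition, so no decomposition can have width below 3. Combining the bounds, tw(G) = 3.

Treewidth 3.
One such decomposition:
Bags: B1 = {a, c, d, e}  B2 = {a, b, c, e}
Tree: B1–B2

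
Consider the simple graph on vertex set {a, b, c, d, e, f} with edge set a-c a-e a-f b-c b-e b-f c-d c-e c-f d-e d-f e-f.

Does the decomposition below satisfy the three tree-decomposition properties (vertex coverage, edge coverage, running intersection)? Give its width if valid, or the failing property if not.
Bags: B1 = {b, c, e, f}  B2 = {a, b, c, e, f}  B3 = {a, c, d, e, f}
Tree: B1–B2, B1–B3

No — bags containing vertex a are not connected in the tree.

A tree decomposition must satisfy three properties: every vertex lies in some bag; for every edge, both endpoints lie together in some bag; and for every vertex, the bags containing it form a connected subtree. Here bags containing vertex a are not connected in the tree, so the decomposition is invalid.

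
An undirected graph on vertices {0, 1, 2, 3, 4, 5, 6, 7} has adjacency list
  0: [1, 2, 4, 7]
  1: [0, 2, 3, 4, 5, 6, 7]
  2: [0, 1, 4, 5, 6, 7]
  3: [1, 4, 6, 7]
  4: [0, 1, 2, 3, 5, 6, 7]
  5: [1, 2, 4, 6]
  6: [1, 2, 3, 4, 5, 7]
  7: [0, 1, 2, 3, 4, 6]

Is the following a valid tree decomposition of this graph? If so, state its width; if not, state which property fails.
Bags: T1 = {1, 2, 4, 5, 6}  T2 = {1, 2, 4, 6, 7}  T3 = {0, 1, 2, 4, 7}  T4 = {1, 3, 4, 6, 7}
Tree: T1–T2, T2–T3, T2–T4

Checking the three conditions: (i) the bags cover all of {0, 1, 2, 3, 4, 5, 6, 7}; (ii) for each edge, some bag contains both endpoints; (iii) the bags containing any fixed vertex form a subtree. All hold, so the decomposition is valid with width 5 − 1 = 4.

Yes; width 4.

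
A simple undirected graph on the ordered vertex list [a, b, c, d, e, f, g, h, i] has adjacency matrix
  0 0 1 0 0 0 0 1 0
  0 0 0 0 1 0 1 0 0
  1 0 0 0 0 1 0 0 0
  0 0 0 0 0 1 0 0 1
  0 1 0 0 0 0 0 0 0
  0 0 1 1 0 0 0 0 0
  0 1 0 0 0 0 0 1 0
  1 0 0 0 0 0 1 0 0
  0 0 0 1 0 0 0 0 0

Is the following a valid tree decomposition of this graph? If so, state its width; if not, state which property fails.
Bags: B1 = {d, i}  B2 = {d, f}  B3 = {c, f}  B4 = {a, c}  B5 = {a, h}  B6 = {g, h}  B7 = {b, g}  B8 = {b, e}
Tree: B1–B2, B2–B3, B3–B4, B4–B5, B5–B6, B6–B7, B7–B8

Yes; width 1.

Every vertex of G appears in some bag (union = {a, b, c, d, e, f, g, h, i}); every edge is covered by a bag; and for each vertex v the set of bags containing v is connected in the bag tree. The decomposition is therefore valid. The largest bag has 2 vertices, so the width is 1.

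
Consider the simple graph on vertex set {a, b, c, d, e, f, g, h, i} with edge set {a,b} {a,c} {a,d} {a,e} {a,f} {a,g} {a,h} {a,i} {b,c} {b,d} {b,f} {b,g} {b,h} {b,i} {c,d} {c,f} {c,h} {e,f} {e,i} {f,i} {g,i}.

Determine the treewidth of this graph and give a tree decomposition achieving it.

Treewidth 3.
One optimal decomposition is:
Bags: B1 = {a, b, f, i}  B2 = {a, b, c, f}  B3 = {a, e, f, i}  B4 = {a, b, c, h}  B5 = {a, b, g, i}  B6 = {a, b, c, d}
Tree: B1–B2, B1–B3, B2–B4, B1–B5, B4–B6

Every bag has size at most 4, so the width is 4 − 1 = 3 and tw(G) ≤ 3. Conversely, {a, e, f, i} is a clique of size 4, and the vertices of any clique must share a bag in every tree decomposition; so some bag has ≥ 4 vertices and tw(G) ≥ 3. Therefore the treewidth is 3.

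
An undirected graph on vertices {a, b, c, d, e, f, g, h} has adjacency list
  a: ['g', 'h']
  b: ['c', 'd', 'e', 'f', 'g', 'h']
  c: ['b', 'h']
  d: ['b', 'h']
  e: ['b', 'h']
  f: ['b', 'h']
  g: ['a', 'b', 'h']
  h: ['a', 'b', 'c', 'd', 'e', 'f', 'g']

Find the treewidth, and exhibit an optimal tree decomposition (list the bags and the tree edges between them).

Treewidth 2.
Bags: B1 = {b, c, h}  B2 = {b, d, h}  B3 = {b, f, h}  B4 = {b, g, h}  B5 = {b, e, h}  B6 = {a, g, h}
Tree: B1–B2, B1–B3, B3–B4, B1–B5, B4–B6

Each bag holds 3 vertices, so the decomposition has width 2, which upper-bounds the treewidth. Conversely, {a, g, h} is a clique of size 3, and the vertices of any clique must share a bag in every tree decomposition; so some bag has ≥ 3 vertices and tw(G) ≥ 2. Therefore the treewidth is 2.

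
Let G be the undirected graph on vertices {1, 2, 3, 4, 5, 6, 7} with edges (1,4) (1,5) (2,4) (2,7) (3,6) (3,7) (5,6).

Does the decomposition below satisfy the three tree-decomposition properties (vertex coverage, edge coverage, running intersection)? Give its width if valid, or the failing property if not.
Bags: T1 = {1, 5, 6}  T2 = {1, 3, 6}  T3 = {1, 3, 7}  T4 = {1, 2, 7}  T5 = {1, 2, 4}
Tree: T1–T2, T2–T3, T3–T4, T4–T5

Yes; width 2.

Checking the three conditions: (i) the bags cover all of {1, 2, 3, 4, 5, 6, 7}; (ii) for each edge, some bag contains both endpoints; (iii) the bags containing any fixed vertex form a subtree. All hold, so the decomposition is valid with width 3 − 1 = 2.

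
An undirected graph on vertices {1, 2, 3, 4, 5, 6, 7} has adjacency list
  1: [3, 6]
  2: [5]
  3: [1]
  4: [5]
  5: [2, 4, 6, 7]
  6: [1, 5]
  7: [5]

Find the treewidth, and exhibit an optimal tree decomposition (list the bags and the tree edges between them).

Treewidth 1.
One optimal decomposition is:
Bags: B1 = {4, 5}  B2 = {5, 6}  B3 = {2, 5}  B4 = {5, 7}  B5 = {1, 6}  B6 = {1, 3}
Tree: B1–B2, B1–B3, B3–B4, B2–B5, B5–B6

Every bag has size at most 2, so the width is 2 − 1 = 1 and tw(G) ≤ 1. G has an edge, so its treewidth is at least 1. The upper and lower bounds meet at 1, so that is the treewidth.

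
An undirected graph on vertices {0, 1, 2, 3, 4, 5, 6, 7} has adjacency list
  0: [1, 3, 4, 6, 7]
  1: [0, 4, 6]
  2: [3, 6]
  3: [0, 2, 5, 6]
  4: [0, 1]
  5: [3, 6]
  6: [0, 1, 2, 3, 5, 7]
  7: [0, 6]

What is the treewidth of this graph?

A width-2 tree decomposition is:
Bags: B1 = {0, 3, 6}  B2 = {3, 5, 6}  B3 = {0, 6, 7}  B4 = {0, 1, 6}  B5 = {2, 3, 6}  B6 = {0, 1, 4}
Tree: B1–B2, B1–B3, B1–B4, B2–B5, B4–B6
Every bag has size at most 3, so the width is 3 − 1 = 2 and tw(G) ≤ 2. On the other hand G contains the 3-clique {0, 1, 4}. A clique must lie in a single bag of any decomposition, so no decomposition can have width below 2. The upper and lower bounds meet at 2, so that is the treewidth.

2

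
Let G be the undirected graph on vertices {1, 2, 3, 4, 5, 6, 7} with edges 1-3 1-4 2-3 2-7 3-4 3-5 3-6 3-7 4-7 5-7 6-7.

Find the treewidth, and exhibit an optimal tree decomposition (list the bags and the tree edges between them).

Treewidth 2.
One optimal decomposition is:
Bags: B1 = {3, 4, 7}  B2 = {2, 3, 7}  B3 = {1, 3, 4}  B4 = {3, 6, 7}  B5 = {3, 5, 7}
Tree: B1–B2, B1–B3, B1–B4, B2–B5

Every bag has size at most 3, so the width is 3 − 1 = 2 and tw(G) ≤ 2. Conversely, {1, 3, 4} is a clique of size 3, and the vertices of any clique must share a bag in every tree decomposition; so some bag has ≥ 3 vertices and tw(G) ≥ 2. Hence tw(G) = 2 exactly.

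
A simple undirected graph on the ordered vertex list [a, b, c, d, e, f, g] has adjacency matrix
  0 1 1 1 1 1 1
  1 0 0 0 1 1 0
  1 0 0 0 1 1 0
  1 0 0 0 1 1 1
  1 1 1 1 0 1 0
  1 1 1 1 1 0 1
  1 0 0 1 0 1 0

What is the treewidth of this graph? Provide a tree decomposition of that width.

Treewidth 3.
One such decomposition:
Bags: B1 = {a, d, e, f}  B2 = {a, c, e, f}  B3 = {a, b, e, f}  B4 = {a, d, f, g}
Tree: B1–B2, B2–B3, B1–B4

The largest bag has 4 vertices, giving width 3; this decomposition certifies tw(G) ≤ 3. On the other hand G contains the 4-clique {a, d, f, g}. A clique must lie in a single bag of any decomposition, so no decomposition can have width below 3. The upper and lower bounds meet at 3, so that is the treewidth.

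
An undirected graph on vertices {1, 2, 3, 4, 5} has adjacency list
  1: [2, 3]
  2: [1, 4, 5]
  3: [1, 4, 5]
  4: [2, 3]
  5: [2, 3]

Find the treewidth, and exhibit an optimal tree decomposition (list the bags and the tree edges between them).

Treewidth 2.
Bags: B1 = {1, 2, 3}  B2 = {2, 3, 5}  B3 = {2, 3, 4}
Tree: B1–B2, B2–B3

Each bag holds 3 vertices, so the decomposition has width 2, which upper-bounds the treewidth. Since 3–1–2–5–3 is a cycle in G, G is not acyclic. Forests are exactly the graphs of treewidth ≤ 1, so tw(G) ≥ 2. Therefore the treewidth is 2.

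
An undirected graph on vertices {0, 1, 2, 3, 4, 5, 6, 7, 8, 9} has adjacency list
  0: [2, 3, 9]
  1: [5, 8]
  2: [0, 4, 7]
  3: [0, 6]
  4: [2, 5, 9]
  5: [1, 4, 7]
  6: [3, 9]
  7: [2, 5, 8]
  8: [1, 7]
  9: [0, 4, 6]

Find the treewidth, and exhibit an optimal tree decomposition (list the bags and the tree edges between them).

The largest bag has 3 vertices, giving width 2; this decomposition certifies tw(G) ≤ 2. For the lower bound, G contains the cycle 6–3–0–9–6, so G is not a forest; only forests have treewidth ≤ 1, hence tw(G) ≥ 2. Therefore the treewidth is 2.

Treewidth 2.
One such decomposition:
Bags: B1 = {3, 6, 9}  B2 = {0, 3, 9}  B3 = {0, 4, 9}  B4 = {0, 2, 4}  B5 = {2, 4, 5}  B6 = {2, 5, 7}  B7 = {1, 5, 7}  B8 = {1, 7, 8}
Tree: B1–B2, B2–B3, B3–B4, B4–B5, B5–B6, B6–B7, B7–B8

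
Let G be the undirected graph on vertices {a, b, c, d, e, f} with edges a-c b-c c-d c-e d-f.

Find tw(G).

1

A width-1 tree decomposition is:
Bags: B1 = {c, d}  B2 = {d, f}  B3 = {a, c}  B4 = {b, c}  B5 = {c, e}
Tree: B1–B2, B1–B3, B3–B4, B1–B5
Every bag has size at most 2, so the width is 2 − 1 = 1 and tw(G) ≤ 1. G has an edge, so its treewidth is at least 1. Hence tw(G) = 1 exactly.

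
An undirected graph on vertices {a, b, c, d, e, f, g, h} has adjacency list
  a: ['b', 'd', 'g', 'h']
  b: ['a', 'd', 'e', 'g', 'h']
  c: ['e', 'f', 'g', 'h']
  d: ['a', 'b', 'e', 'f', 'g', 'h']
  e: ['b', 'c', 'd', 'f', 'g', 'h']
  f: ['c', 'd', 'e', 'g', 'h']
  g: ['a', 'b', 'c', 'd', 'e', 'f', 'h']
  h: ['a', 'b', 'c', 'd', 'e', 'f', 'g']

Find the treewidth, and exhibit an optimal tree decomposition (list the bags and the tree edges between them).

Every bag has size at most 5, so the width is 5 − 1 = 4 and tw(G) ≤ 4. For the lower bound, the 5 vertices {d, e, f, g, h} are pairwise adjacent, and any tree decomposition puts a clique entirely inside one bag — forcing width ≥ 4. Combining the bounds, tw(G) = 4.

Treewidth 4.
Bags: B1 = {b, d, e, g, h}  B2 = {a, b, d, g, h}  B3 = {d, e, f, g, h}  B4 = {c, e, f, g, h}
Tree: B1–B2, B1–B3, B3–B4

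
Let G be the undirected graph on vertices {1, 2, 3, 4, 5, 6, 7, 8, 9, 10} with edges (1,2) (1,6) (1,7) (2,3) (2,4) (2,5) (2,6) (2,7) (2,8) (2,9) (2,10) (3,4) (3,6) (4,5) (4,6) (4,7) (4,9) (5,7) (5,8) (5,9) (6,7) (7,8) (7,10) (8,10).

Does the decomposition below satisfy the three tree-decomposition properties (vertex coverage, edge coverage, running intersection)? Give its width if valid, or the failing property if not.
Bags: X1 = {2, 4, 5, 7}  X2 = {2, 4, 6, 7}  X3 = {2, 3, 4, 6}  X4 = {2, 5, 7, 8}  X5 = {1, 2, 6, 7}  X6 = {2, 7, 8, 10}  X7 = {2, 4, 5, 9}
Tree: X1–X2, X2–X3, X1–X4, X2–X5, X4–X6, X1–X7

Every vertex of G appears in some bag (union = {1, 2, 3, 4, 5, 6, 7, 8, 9, 10}); every edge is covered by a bag; and for each vertex v the set of bags containing v is connected in the bag tree. The decomposition is therefore valid. The largest bag has 4 vertices, so the width is 3.

Yes; width 3.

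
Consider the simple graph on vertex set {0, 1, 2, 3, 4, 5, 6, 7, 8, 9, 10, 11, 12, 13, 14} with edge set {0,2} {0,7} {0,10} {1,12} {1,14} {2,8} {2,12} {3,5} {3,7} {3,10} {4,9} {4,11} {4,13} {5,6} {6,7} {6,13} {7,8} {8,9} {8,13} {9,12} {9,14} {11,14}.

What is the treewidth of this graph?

3

A width-3 tree decomposition is:
Bags: B1 = {0, 3, 5, 10}  B2 = {0, 3, 5, 7}  B3 = {0, 5, 6, 7}  B4 = {0, 2, 6, 7}  B5 = {2, 6, 7, 8}  B6 = {2, 6, 8, 13}  B7 = {2, 8, 12, 13}  B8 = {8, 9, 12, 13}  B9 = {4, 9, 12, 13}  B10 = {1, 4, 9, 12}  B11 = {1, 4, 9, 14}  B12 = {1, 4, 11, 14}
Tree: B1–B2, B2–B3, B3–B4, B4–B5, B5–B6, B6–B7, B7–B8, B8–B9, B9–B10, B10–B11, B11–B12
Every bag has size at most 4, so the width is 4 − 1 = 3 and tw(G) ≤ 3. For the lower bound: the 4 vertex sets {3,5,10}, {0}, {7}, {2,6,8,13} are disjoint, each induces a connected subgraph, and every pair is joined by at least one edge of G. Contracting each set to a single vertex therefore yields K_{4} as a minor, and since treewidth is minor-monotone, tw(G) ≥ tw(K_{4}) = 3. The upper and lower bounds meet at 3, so that is the treewidth.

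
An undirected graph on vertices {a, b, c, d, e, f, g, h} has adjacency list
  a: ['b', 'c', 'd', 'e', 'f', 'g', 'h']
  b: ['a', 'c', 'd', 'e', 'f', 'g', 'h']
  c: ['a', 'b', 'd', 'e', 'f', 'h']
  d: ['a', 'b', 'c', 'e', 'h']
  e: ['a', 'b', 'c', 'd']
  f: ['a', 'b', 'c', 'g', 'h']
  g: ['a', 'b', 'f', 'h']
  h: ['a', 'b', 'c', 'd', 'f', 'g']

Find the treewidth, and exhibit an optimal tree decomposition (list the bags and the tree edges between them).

Treewidth 4.
One optimal decomposition is:
Bags: B1 = {a, b, c, f, h}  B2 = {a, b, f, g, h}  B3 = {a, b, c, d, h}  B4 = {a, b, c, d, e}
Tree: B1–B2, B1–B3, B3–B4

Every bag has size at most 5, so the width is 5 − 1 = 4 and tw(G) ≤ 4. For the lower bound, the 5 vertices {a, b, c, d, e} are pairwise adjacent, and any tree decomposition puts a clique entirely inside one bag — forcing width ≥ 4. The upper and lower bounds meet at 4, so that is the treewidth.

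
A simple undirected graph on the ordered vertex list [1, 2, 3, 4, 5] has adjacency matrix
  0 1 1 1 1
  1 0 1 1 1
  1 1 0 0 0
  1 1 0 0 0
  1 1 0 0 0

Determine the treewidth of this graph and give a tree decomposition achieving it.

Treewidth 2.
Bags: B1 = {1, 2, 3}  B2 = {1, 2, 5}  B3 = {1, 2, 4}
Tree: B1–B2, B1–B3

The largest bag has 3 vertices, giving width 2; this decomposition certifies tw(G) ≤ 2. Conversely, {1, 2, 3} is a clique of size 3, and the vertices of any clique must share a bag in every tree decomposition; so some bag has ≥ 3 vertices and tw(G) ≥ 2. The upper and lower bounds meet at 2, so that is the treewidth.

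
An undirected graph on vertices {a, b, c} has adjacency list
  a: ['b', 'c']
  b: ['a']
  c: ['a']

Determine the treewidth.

1

A width-1 tree decomposition is:
Bags: B1 = {a, b}  B2 = {a, c}
Tree: B1–B2
Each bag holds 2 vertices, so the decomposition has width 1, which upper-bounds the treewidth. Any graph with an edge has treewidth ≥ 1, and G has the edge b–a. The upper and lower bounds meet at 1, so that is the treewidth.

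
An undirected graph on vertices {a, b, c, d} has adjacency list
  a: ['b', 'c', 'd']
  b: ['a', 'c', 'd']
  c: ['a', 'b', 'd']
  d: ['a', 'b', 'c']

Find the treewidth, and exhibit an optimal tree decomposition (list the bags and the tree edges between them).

A single bag containing all 4 vertices is trivially a valid decomposition of width 3. For the lower bound, the 4 vertices {a, b, c, d} are pairwise adjacent, and any tree decomposition puts a clique entirely inside one bag — forcing width ≥ 3. Hence tw(G) = 3 exactly.

Treewidth 3.
One optimal decomposition is:
Bags: B1 = {a, b, c, d}
Tree: (single bag)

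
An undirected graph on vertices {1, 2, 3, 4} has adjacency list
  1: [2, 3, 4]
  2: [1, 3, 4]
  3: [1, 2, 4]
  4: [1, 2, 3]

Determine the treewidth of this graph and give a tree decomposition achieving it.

Treewidth 3.
One optimal decomposition is:
Bags: B1 = {1, 2, 3, 4}
Tree: (single bag)

A single bag containing all 4 vertices is trivially a valid decomposition of width 3. On the other hand G contains the 4-clique {1, 2, 3, 4}. A clique must lie in a single bag of any decomposition, so no decomposition can have width below 3. Combining the bounds, tw(G) = 3.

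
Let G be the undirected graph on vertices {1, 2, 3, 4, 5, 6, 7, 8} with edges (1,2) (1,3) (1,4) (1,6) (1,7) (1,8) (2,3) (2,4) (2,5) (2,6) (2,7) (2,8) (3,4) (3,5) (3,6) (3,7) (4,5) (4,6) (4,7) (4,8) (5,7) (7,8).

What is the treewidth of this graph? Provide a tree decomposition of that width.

Each bag holds 5 vertices, so the decomposition has width 4, which upper-bounds the treewidth. On the other hand G contains the 5-clique {1, 2, 4, 7, 8}. A clique must lie in a single bag of any decomposition, so no decomposition can have width below 4. Hence tw(G) = 4 exactly.

Treewidth 4.
One such decomposition:
Bags: B1 = {1, 2, 3, 4, 7}  B2 = {1, 2, 3, 4, 6}  B3 = {2, 3, 4, 5, 7}  B4 = {1, 2, 4, 7, 8}
Tree: B1–B2, B1–B3, B1–B4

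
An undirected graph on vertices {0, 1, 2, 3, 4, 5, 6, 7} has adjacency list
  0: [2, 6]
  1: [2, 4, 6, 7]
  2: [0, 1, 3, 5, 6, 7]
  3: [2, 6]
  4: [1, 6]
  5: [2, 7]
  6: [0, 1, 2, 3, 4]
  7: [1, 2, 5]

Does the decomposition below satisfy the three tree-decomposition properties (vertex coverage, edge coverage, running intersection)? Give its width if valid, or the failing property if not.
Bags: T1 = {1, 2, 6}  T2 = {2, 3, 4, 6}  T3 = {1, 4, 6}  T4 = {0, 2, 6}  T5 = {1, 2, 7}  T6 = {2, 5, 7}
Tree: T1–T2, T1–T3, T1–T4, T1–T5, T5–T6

No — bags containing vertex 4 are not connected in the tree.

A tree decomposition must satisfy three properties: every vertex lies in some bag; for every edge, both endpoints lie together in some bag; and for every vertex, the bags containing it form a connected subtree. Here bags containing vertex 4 are not connected in the tree, so the decomposition is invalid.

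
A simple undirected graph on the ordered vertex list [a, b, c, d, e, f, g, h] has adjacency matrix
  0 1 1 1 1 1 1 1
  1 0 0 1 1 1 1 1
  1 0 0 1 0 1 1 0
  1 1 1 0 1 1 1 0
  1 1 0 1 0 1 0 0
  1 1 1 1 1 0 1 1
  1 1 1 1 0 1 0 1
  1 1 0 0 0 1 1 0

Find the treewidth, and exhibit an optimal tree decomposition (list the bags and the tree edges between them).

The largest bag has 5 vertices, giving width 4; this decomposition certifies tw(G) ≤ 4. For the lower bound, the 5 vertices {a, c, d, f, g} are pairwise adjacent, and any tree decomposition puts a clique entirely inside one bag — forcing width ≥ 4. The upper and lower bounds meet at 4, so that is the treewidth.

Treewidth 4.
One optimal decomposition is:
Bags: B1 = {a, c, d, f, g}  B2 = {a, b, d, f, g}  B3 = {a, b, f, g, h}  B4 = {a, b, d, e, f}
Tree: B1–B2, B2–B3, B2–B4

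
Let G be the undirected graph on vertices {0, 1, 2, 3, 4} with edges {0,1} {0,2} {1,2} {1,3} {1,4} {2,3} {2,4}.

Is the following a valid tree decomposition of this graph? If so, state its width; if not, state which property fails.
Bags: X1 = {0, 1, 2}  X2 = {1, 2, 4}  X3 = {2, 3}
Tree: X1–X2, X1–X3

A tree decomposition must satisfy three properties: every vertex lies in some bag; for every edge, both endpoints lie together in some bag; and for every vertex, the bags containing it form a connected subtree. Here edge (1,3) lies in no bag, so the decomposition is invalid.

No — edge (1,3) lies in no bag.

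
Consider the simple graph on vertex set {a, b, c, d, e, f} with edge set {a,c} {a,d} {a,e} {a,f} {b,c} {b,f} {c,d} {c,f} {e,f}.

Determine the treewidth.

2

A width-2 tree decomposition is:
Bags: B1 = {a, c, f}  B2 = {b, c, f}  B3 = {a, c, d}  B4 = {a, e, f}
Tree: B1–B2, B1–B3, B1–B4
Every bag has size at most 3, so the width is 3 − 1 = 2 and tw(G) ≤ 2. On the other hand G contains the 3-clique {a, e, f}. A clique must lie in a single bag of any decomposition, so no decomposition can have width below 2. The upper and lower bounds meet at 2, so that is the treewidth.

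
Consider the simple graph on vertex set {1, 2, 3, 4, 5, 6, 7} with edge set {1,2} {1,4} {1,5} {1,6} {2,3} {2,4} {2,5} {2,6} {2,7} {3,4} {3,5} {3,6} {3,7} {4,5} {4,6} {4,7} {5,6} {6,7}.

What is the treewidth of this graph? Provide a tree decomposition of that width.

The largest bag has 5 vertices, giving width 4; this decomposition certifies tw(G) ≤ 4. On the other hand G contains the 5-clique {1, 2, 4, 5, 6}. A clique must lie in a single bag of any decomposition, so no decomposition can have width below 4. Hence tw(G) = 4 exactly.

Treewidth 4.
One such decomposition:
Bags: B1 = {1, 2, 4, 5, 6}  B2 = {2, 3, 4, 5, 6}  B3 = {2, 3, 4, 6, 7}
Tree: B1–B2, B2–B3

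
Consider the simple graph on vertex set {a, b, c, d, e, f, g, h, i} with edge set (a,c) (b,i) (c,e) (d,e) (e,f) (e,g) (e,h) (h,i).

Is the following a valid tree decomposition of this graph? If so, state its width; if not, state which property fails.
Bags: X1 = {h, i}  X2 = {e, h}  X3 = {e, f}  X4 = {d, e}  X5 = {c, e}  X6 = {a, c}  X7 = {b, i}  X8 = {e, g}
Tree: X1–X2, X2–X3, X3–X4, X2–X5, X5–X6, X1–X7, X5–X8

Yes; width 1.

Every vertex of G appears in some bag (union = {a, b, c, d, e, f, g, h, i}); every edge is covered by a bag; and for each vertex v the set of bags containing v is connected in the bag tree. The decomposition is therefore valid. The largest bag has 2 vertices, so the width is 1.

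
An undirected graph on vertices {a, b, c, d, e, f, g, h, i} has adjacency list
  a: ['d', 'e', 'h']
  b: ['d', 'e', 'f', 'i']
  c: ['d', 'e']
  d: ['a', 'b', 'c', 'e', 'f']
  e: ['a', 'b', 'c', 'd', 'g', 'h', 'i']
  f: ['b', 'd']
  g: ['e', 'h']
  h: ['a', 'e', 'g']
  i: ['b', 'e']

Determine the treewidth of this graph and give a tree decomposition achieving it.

Treewidth 2.
One such decomposition:
Bags: B1 = {b, d, e}  B2 = {c, d, e}  B3 = {b, d, f}  B4 = {a, d, e}  B5 = {a, e, h}  B6 = {e, g, h}  B7 = {b, e, i}
Tree: B1–B2, B1–B3, B2–B4, B4–B5, B5–B6, B1–B7

Every bag has size at most 3, so the width is 3 − 1 = 2 and tw(G) ≤ 2. For the lower bound, the 3 vertices {c, d, e} are pairwise adjacent, and any tree decomposition puts a clique entirely inside one bag — forcing width ≥ 2. Therefore the treewidth is 2.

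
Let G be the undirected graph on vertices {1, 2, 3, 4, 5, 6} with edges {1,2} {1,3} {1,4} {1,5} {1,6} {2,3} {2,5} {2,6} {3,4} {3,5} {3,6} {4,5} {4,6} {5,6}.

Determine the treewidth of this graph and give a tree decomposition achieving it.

Each bag holds 5 vertices, so the decomposition has width 4, which upper-bounds the treewidth. For the lower bound, the 5 vertices {1, 2, 3, 5, 6} are pairwise adjacent, and any tree decomposition puts a clique entirely inside one bag — forcing width ≥ 4. Hence tw(G) = 4 exactly.

Treewidth 4.
One optimal decomposition is:
Bags: B1 = {1, 3, 4, 5, 6}  B2 = {1, 2, 3, 5, 6}
Tree: B1–B2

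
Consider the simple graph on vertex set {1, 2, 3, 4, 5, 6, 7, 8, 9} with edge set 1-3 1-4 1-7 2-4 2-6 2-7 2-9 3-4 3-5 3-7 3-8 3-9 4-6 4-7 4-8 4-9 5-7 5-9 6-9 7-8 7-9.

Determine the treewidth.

3

A width-3 tree decomposition is:
Bags: B1 = {3, 4, 7, 9}  B2 = {1, 3, 4, 7}  B3 = {2, 4, 7, 9}  B4 = {3, 5, 7, 9}  B5 = {3, 4, 7, 8}  B6 = {2, 4, 6, 9}
Tree: B1–B2, B1–B3, B1–B4, B2–B5, B3–B6
Every bag has size at most 4, so the width is 4 − 1 = 3 and tw(G) ≤ 3. On the other hand G contains the 4-clique {2, 4, 6, 9}. A clique must lie in a single bag of any decomposition, so no decomposition can have width below 3. Hence tw(G) = 3 exactly.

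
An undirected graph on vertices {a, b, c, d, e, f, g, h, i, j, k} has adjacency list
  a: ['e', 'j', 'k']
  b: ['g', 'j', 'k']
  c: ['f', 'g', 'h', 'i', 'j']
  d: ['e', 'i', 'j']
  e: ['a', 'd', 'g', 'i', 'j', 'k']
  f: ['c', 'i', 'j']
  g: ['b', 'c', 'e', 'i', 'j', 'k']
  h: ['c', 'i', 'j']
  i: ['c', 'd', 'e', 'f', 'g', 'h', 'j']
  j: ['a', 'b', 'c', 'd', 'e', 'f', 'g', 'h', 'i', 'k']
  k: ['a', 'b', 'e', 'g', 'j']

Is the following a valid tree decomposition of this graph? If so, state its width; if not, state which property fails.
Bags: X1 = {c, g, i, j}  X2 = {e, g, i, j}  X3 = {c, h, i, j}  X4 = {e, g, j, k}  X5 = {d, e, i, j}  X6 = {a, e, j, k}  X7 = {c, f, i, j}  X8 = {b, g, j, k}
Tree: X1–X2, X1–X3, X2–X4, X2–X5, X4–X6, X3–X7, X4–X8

Yes; width 3.

Checking the three conditions: (i) the bags cover all of {a, b, c, d, e, f, g, h, i, j, k}; (ii) for each edge, some bag contains both endpoints; (iii) the bags containing any fixed vertex form a subtree. All hold, so the decomposition is valid with width 4 − 1 = 3.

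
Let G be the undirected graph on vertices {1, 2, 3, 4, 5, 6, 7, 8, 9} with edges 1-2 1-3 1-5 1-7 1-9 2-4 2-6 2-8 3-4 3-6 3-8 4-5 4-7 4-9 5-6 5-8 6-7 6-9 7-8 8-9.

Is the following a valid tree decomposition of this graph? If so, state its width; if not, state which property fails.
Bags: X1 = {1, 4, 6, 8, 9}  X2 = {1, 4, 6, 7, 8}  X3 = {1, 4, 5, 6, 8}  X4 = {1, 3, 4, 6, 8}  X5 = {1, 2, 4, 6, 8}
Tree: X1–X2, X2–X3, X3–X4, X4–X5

Yes; width 4.

Vertex coverage: the bags together contain {1, 2, 3, 4, 5, 6, 7, 8, 9}, the full vertex set. Edge coverage: each edge of G has both endpoints in at least one bag. Running intersection: for every vertex, the bags containing it form a connected subtree. All three properties hold, so this is a valid tree decomposition of width max|bag| − 1 = 4, and hence tw(G) ≤ 4.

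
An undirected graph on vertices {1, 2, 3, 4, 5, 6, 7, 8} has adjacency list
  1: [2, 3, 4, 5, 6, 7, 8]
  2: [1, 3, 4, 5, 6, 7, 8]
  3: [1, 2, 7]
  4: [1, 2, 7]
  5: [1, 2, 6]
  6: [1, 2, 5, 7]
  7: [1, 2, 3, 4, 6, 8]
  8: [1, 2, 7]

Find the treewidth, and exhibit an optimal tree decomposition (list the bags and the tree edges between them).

The largest bag has 4 vertices, giving width 3; this decomposition certifies tw(G) ≤ 3. Conversely, {1, 2, 5, 6} is a clique of size 4, and the vertices of any clique must share a bag in every tree decomposition; so some bag has ≥ 4 vertices and tw(G) ≥ 3. Therefore the treewidth is 3.

Treewidth 3.
One optimal decomposition is:
Bags: B1 = {1, 2, 7, 8}  B2 = {1, 2, 4, 7}  B3 = {1, 2, 6, 7}  B4 = {1, 2, 3, 7}  B5 = {1, 2, 5, 6}
Tree: B1–B2, B1–B3, B1–B4, B3–B5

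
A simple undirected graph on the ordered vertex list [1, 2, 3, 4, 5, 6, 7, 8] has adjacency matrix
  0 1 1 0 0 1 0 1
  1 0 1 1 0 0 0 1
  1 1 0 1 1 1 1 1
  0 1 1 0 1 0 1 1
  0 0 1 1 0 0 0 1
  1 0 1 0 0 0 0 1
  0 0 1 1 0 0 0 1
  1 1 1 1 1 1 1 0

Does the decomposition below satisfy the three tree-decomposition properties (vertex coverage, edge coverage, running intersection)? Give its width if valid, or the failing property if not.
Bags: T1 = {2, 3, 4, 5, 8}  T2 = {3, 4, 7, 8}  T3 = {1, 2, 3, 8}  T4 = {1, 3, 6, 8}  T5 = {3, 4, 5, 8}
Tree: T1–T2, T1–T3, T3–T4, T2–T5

A tree decomposition must satisfy three properties: every vertex lies in some bag; for every edge, both endpoints lie together in some bag; and for every vertex, the bags containing it form a connected subtree. Here bags containing vertex 5 are not connected in the tree, so the decomposition is invalid.

No — bags containing vertex 5 are not connected in the tree.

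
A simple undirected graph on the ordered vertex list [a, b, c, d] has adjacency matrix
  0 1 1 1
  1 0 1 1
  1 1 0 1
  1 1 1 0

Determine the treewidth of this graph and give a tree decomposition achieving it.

Treewidth 3.
One optimal decomposition is:
Bags: B1 = {a, b, c, d}
Tree: (single bag)

A single bag containing all 4 vertices is trivially a valid decomposition of width 3. For the lower bound, the 4 vertices {a, b, c, d} are pairwise adjacent, and any tree decomposition puts a clique entirely inside one bag — forcing width ≥ 3. Therefore the treewidth is 3.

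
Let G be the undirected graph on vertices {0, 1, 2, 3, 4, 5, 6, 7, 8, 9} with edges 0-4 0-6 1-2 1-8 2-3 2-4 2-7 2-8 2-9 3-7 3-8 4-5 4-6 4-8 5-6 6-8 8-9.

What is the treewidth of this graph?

A width-2 tree decomposition is:
Bags: B1 = {2, 4, 8}  B2 = {2, 3, 8}  B3 = {2, 3, 7}  B4 = {2, 8, 9}  B5 = {4, 6, 8}  B6 = {1, 2, 8}  B7 = {4, 5, 6}  B8 = {0, 4, 6}
Tree: B1–B2, B2–B3, B1–B4, B1–B5, B1–B6, B5–B7, B5–B8
Every bag has size at most 3, so the width is 3 − 1 = 2 and tw(G) ≤ 2. On the other hand G contains the 3-clique {0, 4, 6}. A clique must lie in a single bag of any decomposition, so no decomposition can have width below 2. Combining the bounds, tw(G) = 2.

2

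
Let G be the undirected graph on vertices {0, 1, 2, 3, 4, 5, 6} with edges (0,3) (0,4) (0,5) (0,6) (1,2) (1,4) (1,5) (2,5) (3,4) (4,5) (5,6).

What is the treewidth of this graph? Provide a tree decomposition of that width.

Treewidth 2.
One such decomposition:
Bags: B1 = {0, 4, 5}  B2 = {0, 5, 6}  B3 = {0, 3, 4}  B4 = {1, 4, 5}  B5 = {1, 2, 5}
Tree: B1–B2, B1–B3, B1–B4, B4–B5

Each bag holds 3 vertices, so the decomposition has width 2, which upper-bounds the treewidth. For the lower bound, the 3 vertices {0, 3, 4} are pairwise adjacent, and any tree decomposition puts a clique entirely inside one bag — forcing width ≥ 2. The upper and lower bounds meet at 2, so that is the treewidth.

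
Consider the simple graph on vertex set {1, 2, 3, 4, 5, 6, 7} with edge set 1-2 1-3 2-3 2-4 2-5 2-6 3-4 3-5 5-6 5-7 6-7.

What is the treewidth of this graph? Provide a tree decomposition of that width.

Every bag has size at most 3, so the width is 3 − 1 = 2 and tw(G) ≤ 2. Conversely, {1, 2, 3} is a clique of size 3, and the vertices of any clique must share a bag in every tree decomposition; so some bag has ≥ 3 vertices and tw(G) ≥ 2. Hence tw(G) = 2 exactly.

Treewidth 2.
Bags: B1 = {2, 3, 5}  B2 = {2, 5, 6}  B3 = {5, 6, 7}  B4 = {2, 3, 4}  B5 = {1, 2, 3}
Tree: B1–B2, B2–B3, B1–B4, B1–B5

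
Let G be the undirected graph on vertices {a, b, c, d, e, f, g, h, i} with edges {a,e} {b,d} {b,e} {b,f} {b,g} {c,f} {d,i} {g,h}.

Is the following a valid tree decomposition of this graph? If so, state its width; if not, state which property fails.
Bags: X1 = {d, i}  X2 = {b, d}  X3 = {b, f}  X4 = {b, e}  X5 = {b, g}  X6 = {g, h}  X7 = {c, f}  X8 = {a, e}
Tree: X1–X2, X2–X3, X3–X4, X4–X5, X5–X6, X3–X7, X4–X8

Yes; width 1.

Checking the three conditions: (i) the bags cover all of {a, b, c, d, e, f, g, h, i}; (ii) for each edge, some bag contains both endpoints; (iii) the bags containing any fixed vertex form a subtree. All hold, so the decomposition is valid with width 2 − 1 = 1.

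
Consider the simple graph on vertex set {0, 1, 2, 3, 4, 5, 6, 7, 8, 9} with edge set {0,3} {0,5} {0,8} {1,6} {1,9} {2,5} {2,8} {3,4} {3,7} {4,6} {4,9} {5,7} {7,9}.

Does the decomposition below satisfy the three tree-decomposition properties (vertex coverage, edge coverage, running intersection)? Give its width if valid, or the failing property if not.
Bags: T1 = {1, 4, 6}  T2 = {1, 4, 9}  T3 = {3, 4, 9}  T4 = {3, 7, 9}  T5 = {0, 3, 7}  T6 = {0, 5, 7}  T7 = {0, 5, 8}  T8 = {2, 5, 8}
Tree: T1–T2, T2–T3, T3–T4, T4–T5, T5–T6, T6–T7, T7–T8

Checking the three conditions: (i) the bags cover all of {0, 1, 2, 3, 4, 5, 6, 7, 8, 9}; (ii) for each edge, some bag contains both endpoints; (iii) the bags containing any fixed vertex form a subtree. All hold, so the decomposition is valid with width 3 − 1 = 2.

Yes; width 2.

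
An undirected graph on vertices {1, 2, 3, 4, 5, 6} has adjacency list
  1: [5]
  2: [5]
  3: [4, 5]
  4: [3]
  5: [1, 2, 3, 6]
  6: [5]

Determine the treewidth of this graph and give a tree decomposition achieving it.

Treewidth 1.
One optimal decomposition is:
Bags: B1 = {3, 5}  B2 = {5, 6}  B3 = {2, 5}  B4 = {3, 4}  B5 = {1, 5}
Tree: B1–B2, B1–B3, B1–B4, B1–B5

The largest bag has 2 vertices, giving width 1; this decomposition certifies tw(G) ≤ 1. G has an edge, so its treewidth is at least 1. Hence tw(G) = 1 exactly.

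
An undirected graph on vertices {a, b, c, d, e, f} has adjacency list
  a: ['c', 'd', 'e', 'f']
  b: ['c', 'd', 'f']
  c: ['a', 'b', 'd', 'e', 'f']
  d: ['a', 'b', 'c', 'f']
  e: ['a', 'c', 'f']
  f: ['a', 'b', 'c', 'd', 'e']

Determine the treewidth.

3

A width-3 tree decomposition is:
Bags: B1 = {a, c, e, f}  B2 = {a, c, d, f}  B3 = {b, c, d, f}
Tree: B1–B2, B2–B3
Each bag holds 4 vertices, so the decomposition has width 3, which upper-bounds the treewidth. For the lower bound, the 4 vertices {a, c, d, f} are pairwise adjacent, and any tree decomposition puts a clique entirely inside one bag — forcing width ≥ 3. Therefore the treewidth is 3.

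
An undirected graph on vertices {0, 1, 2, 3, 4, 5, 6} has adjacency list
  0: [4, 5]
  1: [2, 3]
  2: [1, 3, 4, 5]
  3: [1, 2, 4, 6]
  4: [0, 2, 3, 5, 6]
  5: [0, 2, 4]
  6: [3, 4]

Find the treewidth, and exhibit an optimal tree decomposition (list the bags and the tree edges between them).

The largest bag has 3 vertices, giving width 2; this decomposition certifies tw(G) ≤ 2. For the lower bound, the 3 vertices {1, 2, 3} are pairwise adjacent, and any tree decomposition puts a clique entirely inside one bag — forcing width ≥ 2. Combining the bounds, tw(G) = 2.

Treewidth 2.
Bags: B1 = {2, 3, 4}  B2 = {1, 2, 3}  B3 = {2, 4, 5}  B4 = {0, 4, 5}  B5 = {3, 4, 6}
Tree: B1–B2, B1–B3, B3–B4, B1–B5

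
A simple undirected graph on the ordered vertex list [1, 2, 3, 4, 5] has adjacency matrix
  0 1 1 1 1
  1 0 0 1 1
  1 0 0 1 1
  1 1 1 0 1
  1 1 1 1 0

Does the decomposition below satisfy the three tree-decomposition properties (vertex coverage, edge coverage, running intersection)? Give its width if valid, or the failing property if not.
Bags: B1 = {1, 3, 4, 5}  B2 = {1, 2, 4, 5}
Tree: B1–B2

Vertex coverage: the bags together contain {1, 2, 3, 4, 5}, the full vertex set. Edge coverage: each edge of G has both endpoints in at least one bag. Running intersection: for every vertex, the bags containing it form a connected subtree. All three properties hold, so this is a valid tree decomposition of width max|bag| − 1 = 3, and hence tw(G) ≤ 3.

Yes; width 3.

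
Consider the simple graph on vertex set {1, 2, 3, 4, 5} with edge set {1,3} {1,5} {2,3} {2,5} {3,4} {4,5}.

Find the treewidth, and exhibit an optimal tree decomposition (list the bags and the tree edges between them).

Treewidth 2.
One optimal decomposition is:
Bags: B1 = {1, 3, 5}  B2 = {3, 4, 5}  B3 = {2, 3, 5}
Tree: B1–B2, B2–B3

Every bag has size at most 3, so the width is 3 − 1 = 2 and tw(G) ≤ 2. Since 5–1–3–4–5 is a cycle in G, G is not acyclic. Forests are exactly the graphs of treewidth ≤ 1, so tw(G) ≥ 2. Combining the bounds, tw(G) = 2.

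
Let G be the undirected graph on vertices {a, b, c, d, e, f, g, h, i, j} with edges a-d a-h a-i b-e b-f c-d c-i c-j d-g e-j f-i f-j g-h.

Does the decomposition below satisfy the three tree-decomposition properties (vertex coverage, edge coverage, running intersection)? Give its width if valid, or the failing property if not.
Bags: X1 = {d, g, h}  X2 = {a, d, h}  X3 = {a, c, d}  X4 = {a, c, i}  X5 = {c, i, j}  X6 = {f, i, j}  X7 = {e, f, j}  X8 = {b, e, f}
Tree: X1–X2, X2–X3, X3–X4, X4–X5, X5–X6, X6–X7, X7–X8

Yes; width 2.

Every vertex of G appears in some bag (union = {a, b, c, d, e, f, g, h, i, j}); every edge is covered by a bag; and for each vertex v the set of bags containing v is connected in the bag tree. The decomposition is therefore valid. The largest bag has 3 vertices, so the width is 2.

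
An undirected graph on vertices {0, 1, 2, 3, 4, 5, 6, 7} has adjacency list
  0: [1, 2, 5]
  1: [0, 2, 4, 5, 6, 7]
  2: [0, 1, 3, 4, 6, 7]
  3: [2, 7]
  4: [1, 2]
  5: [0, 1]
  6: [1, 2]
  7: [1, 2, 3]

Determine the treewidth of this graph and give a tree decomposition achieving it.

Treewidth 2.
One such decomposition:
Bags: B1 = {0, 1, 5}  B2 = {0, 1, 2}  B3 = {1, 2, 4}  B4 = {1, 2, 7}  B5 = {1, 2, 6}  B6 = {2, 3, 7}
Tree: B1–B2, B2–B3, B2–B4, B4–B5, B4–B6

Every bag has size at most 3, so the width is 3 − 1 = 2 and tw(G) ≤ 2. For the lower bound, the 3 vertices {0, 1, 2} are pairwise adjacent, and any tree decomposition puts a clique entirely inside one bag — forcing width ≥ 2. Combining the bounds, tw(G) = 2.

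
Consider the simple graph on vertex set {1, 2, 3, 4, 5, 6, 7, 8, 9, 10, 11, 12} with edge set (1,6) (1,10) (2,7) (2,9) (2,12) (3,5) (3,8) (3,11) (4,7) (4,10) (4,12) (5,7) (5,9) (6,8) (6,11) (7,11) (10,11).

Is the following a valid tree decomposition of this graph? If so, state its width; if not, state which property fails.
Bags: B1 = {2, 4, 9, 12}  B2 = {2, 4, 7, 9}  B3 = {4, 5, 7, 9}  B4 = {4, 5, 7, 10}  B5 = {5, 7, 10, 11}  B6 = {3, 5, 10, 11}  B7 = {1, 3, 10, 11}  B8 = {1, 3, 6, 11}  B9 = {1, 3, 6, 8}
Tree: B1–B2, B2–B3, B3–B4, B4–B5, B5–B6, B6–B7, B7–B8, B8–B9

Yes; width 3.

Vertex coverage: the bags together contain {1, 2, 3, 4, 5, 6, 7, 8, 9, 10, 11, 12}, the full vertex set. Edge coverage: each edge of G has both endpoints in at least one bag. Running intersection: for every vertex, the bags containing it form a connected subtree. All three properties hold, so this is a valid tree decomposition of width max|bag| − 1 = 3, and hence tw(G) ≤ 3.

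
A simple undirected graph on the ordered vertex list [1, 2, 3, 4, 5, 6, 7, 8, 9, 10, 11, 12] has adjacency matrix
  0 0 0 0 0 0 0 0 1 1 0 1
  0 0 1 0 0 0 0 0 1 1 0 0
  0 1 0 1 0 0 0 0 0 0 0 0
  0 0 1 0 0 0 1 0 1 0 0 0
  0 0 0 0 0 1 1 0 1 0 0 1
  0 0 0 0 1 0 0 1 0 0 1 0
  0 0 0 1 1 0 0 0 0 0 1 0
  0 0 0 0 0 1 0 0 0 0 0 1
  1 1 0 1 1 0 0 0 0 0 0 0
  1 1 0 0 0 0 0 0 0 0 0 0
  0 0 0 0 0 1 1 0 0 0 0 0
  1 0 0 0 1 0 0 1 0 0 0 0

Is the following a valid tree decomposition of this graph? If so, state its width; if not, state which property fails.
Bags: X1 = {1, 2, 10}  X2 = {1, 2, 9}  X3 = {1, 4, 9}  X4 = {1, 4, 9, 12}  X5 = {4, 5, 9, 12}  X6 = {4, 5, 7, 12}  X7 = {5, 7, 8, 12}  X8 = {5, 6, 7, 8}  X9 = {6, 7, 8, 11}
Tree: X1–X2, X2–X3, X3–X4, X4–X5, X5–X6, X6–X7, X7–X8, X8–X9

No — vertex 3 appears in no bag.

A tree decomposition must satisfy three properties: every vertex lies in some bag; for every edge, both endpoints lie together in some bag; and for every vertex, the bags containing it form a connected subtree. Here vertex 3 appears in no bag, so the decomposition is invalid.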